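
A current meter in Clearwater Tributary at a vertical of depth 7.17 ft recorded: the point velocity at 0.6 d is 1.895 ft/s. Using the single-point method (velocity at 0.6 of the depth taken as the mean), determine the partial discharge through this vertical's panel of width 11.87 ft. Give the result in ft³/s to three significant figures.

v̄ = v₀.₆ = 1.895 ft/s
q = v̄ × d × w = 1.895 × 7.17 × 11.87 = 161.3 ft³/s

161 ft³/s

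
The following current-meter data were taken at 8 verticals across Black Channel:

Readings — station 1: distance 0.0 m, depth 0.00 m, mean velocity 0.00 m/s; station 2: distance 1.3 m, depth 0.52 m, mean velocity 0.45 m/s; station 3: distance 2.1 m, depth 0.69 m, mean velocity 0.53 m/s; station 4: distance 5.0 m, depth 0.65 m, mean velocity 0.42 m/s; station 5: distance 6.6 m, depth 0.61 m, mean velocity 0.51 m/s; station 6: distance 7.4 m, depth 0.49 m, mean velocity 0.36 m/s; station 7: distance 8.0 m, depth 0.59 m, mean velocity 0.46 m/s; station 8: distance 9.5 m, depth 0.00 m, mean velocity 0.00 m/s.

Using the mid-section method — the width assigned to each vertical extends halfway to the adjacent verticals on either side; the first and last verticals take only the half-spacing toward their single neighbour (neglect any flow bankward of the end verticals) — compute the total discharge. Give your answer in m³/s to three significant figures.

w_2 = (2.1 − 0.0)/2 = 1.05 m; q_2 = 0.45 × 0.52 × 1.05 = 0.2457 m³/s
w_3 = (5.0 − 1.3)/2 = 1.85 m; q_3 = 0.53 × 0.69 × 1.85 = 0.6765 m³/s
w_4 = (6.6 − 2.1)/2 = 2.25 m; q_4 = 0.42 × 0.65 × 2.25 = 0.6143 m³/s
w_5 = (7.4 − 5.0)/2 = 1.2 m; q_5 = 0.51 × 0.61 × 1.2 = 0.3733 m³/s
w_6 = (8.0 − 6.6)/2 = 0.7 m; q_6 = 0.36 × 0.49 × 0.7 = 0.1235 m³/s
w_7 = (9.5 − 7.4)/2 = 1.05 m; q_7 = 0.46 × 0.59 × 1.05 = 0.2850 m³/s
Stations 1, 8 contribute zero (depth or velocity is 0).
Q = Σ qᵢ = 2.318 m³/s

2.32 m³/s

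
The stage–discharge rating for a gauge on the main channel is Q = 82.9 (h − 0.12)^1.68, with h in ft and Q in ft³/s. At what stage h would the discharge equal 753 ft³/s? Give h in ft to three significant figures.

3.84 ft

h − h₀ = (Q/C)^(1/b) = (753/82.9)^(1/1.68) = 3.719 ft
h = 0.12 + 3.719 = 3.839 ft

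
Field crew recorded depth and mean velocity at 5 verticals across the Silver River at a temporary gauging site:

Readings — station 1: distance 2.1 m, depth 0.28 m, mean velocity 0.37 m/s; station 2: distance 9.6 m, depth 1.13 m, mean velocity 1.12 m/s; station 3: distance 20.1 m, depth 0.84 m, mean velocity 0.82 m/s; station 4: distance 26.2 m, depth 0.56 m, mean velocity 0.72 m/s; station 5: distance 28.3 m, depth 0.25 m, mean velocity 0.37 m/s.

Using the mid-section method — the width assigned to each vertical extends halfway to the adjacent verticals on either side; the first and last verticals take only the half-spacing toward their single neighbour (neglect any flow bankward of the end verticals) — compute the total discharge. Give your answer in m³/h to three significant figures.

69300 m³/h

w_1 = (9.6 − 2.1)/2 = 3.75 m; q_1 = 0.37 × 0.28 × 3.75 = 0.3885 m³/s
w_2 = (20.1 − 2.1)/2 = 9 m; q_2 = 1.12 × 1.13 × 9 = 11.39 m³/s
w_3 = (26.2 − 9.6)/2 = 8.3 m; q_3 = 0.82 × 0.84 × 8.3 = 5.717 m³/s
w_4 = (28.3 − 20.1)/2 = 4.1 m; q_4 = 0.72 × 0.56 × 4.1 = 1.653 m³/s
w_5 = (28.3 − 26.2)/2 = 1.05 m; q_5 = 0.37 × 0.25 × 1.05 = 0.09713 m³/s
Q = Σ qᵢ = 19.25 m³/s
= 19.25 × 3600 = 69290 m³/h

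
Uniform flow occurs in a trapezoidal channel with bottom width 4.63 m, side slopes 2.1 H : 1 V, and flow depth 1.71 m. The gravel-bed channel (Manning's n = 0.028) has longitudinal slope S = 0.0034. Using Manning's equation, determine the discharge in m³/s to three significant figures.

A = (b + z·y)·y = (4.63 + 2.1×1.71)×1.71 = 14.06 m²
P = b + 2y√(1+z²) = 4.63 + 2×1.71×√(1+2.1²) = 12.58 m
R = A/P = 14.06/12.58 = 1.117 m
Q = (1/n)·A·R^(2/3)·S^(1/2) = (1/0.028) × 14.06 × 1.117^(2/3) × 0.0034^(1/2) = 31.52 m³/s

31.5 m³/s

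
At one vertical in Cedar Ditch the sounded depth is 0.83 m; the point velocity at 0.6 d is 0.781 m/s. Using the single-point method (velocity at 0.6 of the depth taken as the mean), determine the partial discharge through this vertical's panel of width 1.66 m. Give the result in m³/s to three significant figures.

v̄ = v₀.₆ = 0.781 m/s
q = v̄ × d × w = 0.7810 × 0.83 × 1.66 = 1.076 m³/s

1.08 m³/s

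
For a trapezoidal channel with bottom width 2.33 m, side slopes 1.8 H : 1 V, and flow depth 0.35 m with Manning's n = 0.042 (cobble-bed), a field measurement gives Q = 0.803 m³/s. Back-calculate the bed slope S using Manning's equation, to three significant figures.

0.00593

A = (b + z·y)·y = (2.33 + 1.8×0.35)×0.35 = 1.036 m²
P = b + 2y√(1+z²) = 2.33 + 2×0.35×√(1+1.8²) = 3.771 m
R = A/P = 1.036/3.771 = 0.2747 m
S = (Q·n / (1·A·R^(2/3)))² = (0.803×0.042 / (1×1.036×0.4226))² = 0.005935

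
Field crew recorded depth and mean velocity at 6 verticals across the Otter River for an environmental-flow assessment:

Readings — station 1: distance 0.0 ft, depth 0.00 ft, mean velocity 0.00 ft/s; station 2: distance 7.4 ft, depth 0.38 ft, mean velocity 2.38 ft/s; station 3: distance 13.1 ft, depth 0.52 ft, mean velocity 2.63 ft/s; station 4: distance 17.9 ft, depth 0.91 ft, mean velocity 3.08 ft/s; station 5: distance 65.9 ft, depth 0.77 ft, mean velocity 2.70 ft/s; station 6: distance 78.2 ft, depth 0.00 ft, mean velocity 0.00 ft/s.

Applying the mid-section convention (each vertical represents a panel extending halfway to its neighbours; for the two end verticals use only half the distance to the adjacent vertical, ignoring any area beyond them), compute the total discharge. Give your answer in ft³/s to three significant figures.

150 ft³/s

w_2 = (13.1 − 0.0)/2 = 6.55 ft; q_2 = 2.38 × 0.38 × 6.55 = 5.924 ft³/s
w_3 = (17.9 − 7.4)/2 = 5.25 ft; q_3 = 2.63 × 0.52 × 5.25 = 7.180 ft³/s
w_4 = (65.9 − 13.1)/2 = 26.4 ft; q_4 = 3.08 × 0.91 × 26.4 = 73.99 ft³/s
w_5 = (78.2 − 17.9)/2 = 30.15 ft; q_5 = 2.70 × 0.77 × 30.15 = 62.68 ft³/s
Stations 1, 6 contribute zero (depth or velocity is 0).
Q = Σ qᵢ = 149.8 ft³/s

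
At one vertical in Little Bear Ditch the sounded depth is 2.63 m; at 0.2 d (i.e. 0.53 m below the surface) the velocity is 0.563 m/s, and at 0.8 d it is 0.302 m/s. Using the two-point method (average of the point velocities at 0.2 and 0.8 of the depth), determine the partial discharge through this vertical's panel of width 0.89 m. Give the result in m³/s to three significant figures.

1.01 m³/s

v̄ = (0.563 + 0.302) / 2 = 0.4325 m/s
q = v̄ × d × w = 0.4325 × 2.63 × 0.89 = 1.012 m³/s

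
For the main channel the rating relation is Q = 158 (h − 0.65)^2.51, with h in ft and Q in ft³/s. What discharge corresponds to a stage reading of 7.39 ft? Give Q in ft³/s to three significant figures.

19000 ft³/s

Q = 158 × (7.39 − 0.65)^2.51 = 158 × 6.74^2.51 = 18990 ft³/s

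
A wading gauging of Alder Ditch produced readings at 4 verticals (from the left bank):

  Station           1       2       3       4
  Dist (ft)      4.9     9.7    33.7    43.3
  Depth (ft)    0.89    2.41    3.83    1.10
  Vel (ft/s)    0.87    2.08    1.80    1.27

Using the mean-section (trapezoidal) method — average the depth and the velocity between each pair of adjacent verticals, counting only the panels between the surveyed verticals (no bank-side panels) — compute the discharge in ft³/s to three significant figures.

193 ft³/s

Panel 1-2: Δb = 4.8 ft, d̄ = (0.89+2.41)/2 = 1.65, v̄ = (0.87+2.08)/2 = 1.475 → q = 4.8×1.65×1.475 = 11.68 ft³/s
Panel 2-3: Δb = 24 ft, d̄ = (2.41+3.83)/2 = 3.12, v̄ = (2.08+1.80)/2 = 1.94 → q = 24×3.12×1.94 = 145.3 ft³/s
Panel 3-4: Δb = 9.6 ft, d̄ = (3.83+1.10)/2 = 2.465, v̄ = (1.80+1.27)/2 = 1.535 → q = 9.6×2.465×1.535 = 36.32 ft³/s
Q = Σ q = 193.3 ft³/s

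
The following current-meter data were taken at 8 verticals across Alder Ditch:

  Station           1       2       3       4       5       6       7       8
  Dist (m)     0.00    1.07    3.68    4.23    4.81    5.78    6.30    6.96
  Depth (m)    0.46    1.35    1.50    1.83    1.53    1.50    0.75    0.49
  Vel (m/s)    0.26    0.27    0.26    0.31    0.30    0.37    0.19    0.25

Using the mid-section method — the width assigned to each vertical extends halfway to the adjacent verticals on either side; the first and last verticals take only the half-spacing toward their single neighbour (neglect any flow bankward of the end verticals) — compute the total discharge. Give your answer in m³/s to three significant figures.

2.57 m³/s

w_1 = (1.07 − 0.00)/2 = 0.535 m; q_1 = 0.26 × 0.46 × 0.535 = 0.06399 m³/s
w_2 = (3.68 − 0.00)/2 = 1.84 m; q_2 = 0.27 × 1.35 × 1.84 = 0.6707 m³/s
w_3 = (4.23 − 1.07)/2 = 1.58 m; q_3 = 0.26 × 1.50 × 1.58 = 0.6162 m³/s
w_4 = (4.81 − 3.68)/2 = 0.565 m; q_4 = 0.31 × 1.83 × 0.565 = 0.3205 m³/s
w_5 = (5.78 − 4.23)/2 = 0.775 m; q_5 = 0.30 × 1.53 × 0.775 = 0.3557 m³/s
w_6 = (6.30 − 4.81)/2 = 0.745 m; q_6 = 0.37 × 1.50 × 0.745 = 0.4135 m³/s
w_7 = (6.96 − 5.78)/2 = 0.59 m; q_7 = 0.19 × 0.75 × 0.59 = 0.08408 m³/s
w_8 = (6.96 − 6.30)/2 = 0.33 m; q_8 = 0.25 × 0.49 × 0.33 = 0.04043 m³/s
Q = Σ qᵢ = 2.565 m³/s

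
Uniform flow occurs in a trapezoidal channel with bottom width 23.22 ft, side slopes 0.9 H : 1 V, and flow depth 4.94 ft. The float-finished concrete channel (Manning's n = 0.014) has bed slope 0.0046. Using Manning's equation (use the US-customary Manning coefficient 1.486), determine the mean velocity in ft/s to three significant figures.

17.4 ft/s

A = (b + z·y)·y = (23.22 + 0.9×4.94)×4.94 = 136.7 ft²
P = b + 2y√(1+z²) = 23.22 + 2×4.94×√(1+0.9²) = 36.51 ft
R = A/P = 136.7/36.51 = 3.743 ft
Q = (1.486/n)·A·R^(2/3)·S^(1/2) = (1.486/0.014) × 136.7 × 3.743^(2/3) × 0.0046^(1/2) = 2372 ft³/s
V = Q/A = 2372/136.7 = 17.36 ft/s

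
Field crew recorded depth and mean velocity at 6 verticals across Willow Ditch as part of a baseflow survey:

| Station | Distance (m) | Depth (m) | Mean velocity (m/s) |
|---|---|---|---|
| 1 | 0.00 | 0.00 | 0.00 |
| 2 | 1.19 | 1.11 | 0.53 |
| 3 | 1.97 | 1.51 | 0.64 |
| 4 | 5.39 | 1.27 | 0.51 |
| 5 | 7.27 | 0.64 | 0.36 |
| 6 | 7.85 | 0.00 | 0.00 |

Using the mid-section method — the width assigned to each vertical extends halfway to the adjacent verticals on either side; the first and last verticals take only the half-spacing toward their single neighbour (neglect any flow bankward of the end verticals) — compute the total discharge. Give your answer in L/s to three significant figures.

w_2 = (1.97 − 0.00)/2 = 0.985 m; q_2 = 0.53 × 1.11 × 0.985 = 0.5795 m³/s
w_3 = (5.39 − 1.19)/2 = 2.1 m; q_3 = 0.64 × 1.51 × 2.1 = 2.029 m³/s
w_4 = (7.27 − 1.97)/2 = 2.65 m; q_4 = 0.51 × 1.27 × 2.65 = 1.716 m³/s
w_5 = (7.85 − 5.39)/2 = 1.23 m; q_5 = 0.36 × 0.64 × 1.23 = 0.2834 m³/s
Stations 1, 6 contribute zero (depth or velocity is 0).
Q = Σ qᵢ = 4.609 m³/s
= 4.609 × 1000 = 4609 L/s

4610 L/s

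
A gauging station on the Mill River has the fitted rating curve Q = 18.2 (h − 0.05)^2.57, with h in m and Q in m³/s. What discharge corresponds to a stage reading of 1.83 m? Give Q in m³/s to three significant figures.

80.1 m³/s

Q = 18.2 × (1.83 − 0.05)^2.57 = 18.2 × 1.78^2.57 = 80.10 m³/s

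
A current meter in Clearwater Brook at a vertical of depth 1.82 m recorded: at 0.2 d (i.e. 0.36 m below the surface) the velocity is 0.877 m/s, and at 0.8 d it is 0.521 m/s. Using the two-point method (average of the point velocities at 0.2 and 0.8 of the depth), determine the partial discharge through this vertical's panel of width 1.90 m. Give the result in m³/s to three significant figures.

2.42 m³/s

v̄ = (0.877 + 0.521) / 2 = 0.6990 m/s
q = v̄ × d × w = 0.6990 × 1.82 × 1.90 = 2.417 m³/s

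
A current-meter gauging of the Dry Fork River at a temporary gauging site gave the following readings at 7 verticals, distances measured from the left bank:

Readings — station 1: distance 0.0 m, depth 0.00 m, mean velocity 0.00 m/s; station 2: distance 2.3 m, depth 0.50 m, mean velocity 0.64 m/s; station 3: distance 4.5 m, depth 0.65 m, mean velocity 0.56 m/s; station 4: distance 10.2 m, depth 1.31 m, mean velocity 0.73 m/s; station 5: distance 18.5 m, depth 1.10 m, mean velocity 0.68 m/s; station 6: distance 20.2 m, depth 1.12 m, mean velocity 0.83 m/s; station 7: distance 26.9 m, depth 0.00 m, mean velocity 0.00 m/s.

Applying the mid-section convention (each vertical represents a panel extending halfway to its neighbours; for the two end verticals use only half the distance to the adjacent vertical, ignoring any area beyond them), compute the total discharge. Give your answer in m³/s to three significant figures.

w_2 = (4.5 − 0.0)/2 = 2.25 m; q_2 = 0.64 × 0.50 × 2.25 = 0.7200 m³/s
w_3 = (10.2 − 2.3)/2 = 3.95 m; q_3 = 0.56 × 0.65 × 3.95 = 1.438 m³/s
w_4 = (18.5 − 4.5)/2 = 7 m; q_4 = 0.73 × 1.31 × 7 = 6.694 m³/s
w_5 = (20.2 − 10.2)/2 = 5 m; q_5 = 0.68 × 1.10 × 5 = 3.740 m³/s
w_6 = (26.9 − 18.5)/2 = 4.2 m; q_6 = 0.83 × 1.12 × 4.2 = 3.904 m³/s
Stations 1, 7 contribute zero (depth or velocity is 0).
Q = Σ qᵢ = 16.50 m³/s

16.5 m³/s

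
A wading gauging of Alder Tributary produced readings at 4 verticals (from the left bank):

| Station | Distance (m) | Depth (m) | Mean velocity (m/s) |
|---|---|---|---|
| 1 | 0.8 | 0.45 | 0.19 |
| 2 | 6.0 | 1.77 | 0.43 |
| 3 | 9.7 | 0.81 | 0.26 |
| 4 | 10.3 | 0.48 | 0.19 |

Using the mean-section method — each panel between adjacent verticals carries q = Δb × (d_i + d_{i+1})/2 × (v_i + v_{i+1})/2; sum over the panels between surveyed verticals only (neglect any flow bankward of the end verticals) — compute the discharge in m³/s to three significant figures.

3.52 m³/s

Panel 1-2: Δb = 5.2 m, d̄ = (0.45+1.77)/2 = 1.11, v̄ = (0.19+0.43)/2 = 0.31 → q = 5.2×1.11×0.31 = 1.789 m³/s
Panel 2-3: Δb = 3.7 m, d̄ = (1.77+0.81)/2 = 1.29, v̄ = (0.43+0.26)/2 = 0.345 → q = 3.7×1.29×0.345 = 1.647 m³/s
Panel 3-4: Δb = 0.6 m, d̄ = (0.81+0.48)/2 = 0.645, v̄ = (0.26+0.19)/2 = 0.225 → q = 0.6×0.645×0.225 = 0.08708 m³/s
Q = Σ q = 3.523 m³/s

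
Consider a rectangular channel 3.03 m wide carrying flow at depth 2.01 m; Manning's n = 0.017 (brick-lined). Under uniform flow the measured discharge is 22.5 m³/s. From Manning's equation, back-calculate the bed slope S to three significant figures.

0.00479

A = b·y = 3.03 × 2.01 = 6.090 m²
P = b + 2y = 3.03 + 2×2.01 = 7.050 m
R = A/P = 6.090/7.050 = 0.8639 m
S = (Q·n / (1·A·R^(2/3)))² = (22.5×0.017 / (1×6.090×0.9071))² = 0.004794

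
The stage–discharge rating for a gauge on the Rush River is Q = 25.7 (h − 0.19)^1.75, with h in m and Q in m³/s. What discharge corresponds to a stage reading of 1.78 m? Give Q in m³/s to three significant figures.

Q = 25.7 × (1.78 − 0.19)^1.75 = 25.7 × 1.59^1.75 = 57.86 m³/s

57.9 m³/s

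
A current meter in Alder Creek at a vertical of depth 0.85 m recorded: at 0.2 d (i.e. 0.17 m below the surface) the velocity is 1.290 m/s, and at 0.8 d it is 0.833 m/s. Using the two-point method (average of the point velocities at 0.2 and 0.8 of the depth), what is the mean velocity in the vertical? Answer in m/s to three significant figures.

1.06 m/s

v̄ = (1.290 + 0.833) / 2 = 1.062 m/s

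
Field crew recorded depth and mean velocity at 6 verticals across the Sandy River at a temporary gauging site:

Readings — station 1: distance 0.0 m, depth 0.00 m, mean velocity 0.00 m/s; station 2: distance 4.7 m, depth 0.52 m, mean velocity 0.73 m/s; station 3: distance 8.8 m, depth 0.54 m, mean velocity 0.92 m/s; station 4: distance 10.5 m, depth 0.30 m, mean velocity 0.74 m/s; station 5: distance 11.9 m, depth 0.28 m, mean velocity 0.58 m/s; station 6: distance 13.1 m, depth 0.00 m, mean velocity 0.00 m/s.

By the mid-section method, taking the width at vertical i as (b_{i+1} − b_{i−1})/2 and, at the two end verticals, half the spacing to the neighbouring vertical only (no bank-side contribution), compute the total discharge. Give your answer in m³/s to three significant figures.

3.67 m³/s

w_2 = (8.8 − 0.0)/2 = 4.4 m; q_2 = 0.73 × 0.52 × 4.4 = 1.670 m³/s
w_3 = (10.5 − 4.7)/2 = 2.9 m; q_3 = 0.92 × 0.54 × 2.9 = 1.441 m³/s
w_4 = (11.9 − 8.8)/2 = 1.55 m; q_4 = 0.74 × 0.30 × 1.55 = 0.3441 m³/s
w_5 = (13.1 − 10.5)/2 = 1.3 m; q_5 = 0.58 × 0.28 × 1.3 = 0.2111 m³/s
Stations 1, 6 contribute zero (depth or velocity is 0).
Q = Σ qᵢ = 3.666 m³/s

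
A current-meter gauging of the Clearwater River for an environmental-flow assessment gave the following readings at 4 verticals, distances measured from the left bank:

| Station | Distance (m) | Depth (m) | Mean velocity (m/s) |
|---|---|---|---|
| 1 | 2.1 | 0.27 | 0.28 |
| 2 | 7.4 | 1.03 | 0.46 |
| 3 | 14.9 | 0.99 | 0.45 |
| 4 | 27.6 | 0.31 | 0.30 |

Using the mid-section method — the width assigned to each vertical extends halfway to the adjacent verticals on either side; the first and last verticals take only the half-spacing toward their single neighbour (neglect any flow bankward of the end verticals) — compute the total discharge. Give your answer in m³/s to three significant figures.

w_1 = (7.4 − 2.1)/2 = 2.65 m; q_1 = 0.28 × 0.27 × 2.65 = 0.2003 m³/s
w_2 = (14.9 − 2.1)/2 = 6.4 m; q_2 = 0.46 × 1.03 × 6.4 = 3.032 m³/s
w_3 = (27.6 − 7.4)/2 = 10.1 m; q_3 = 0.45 × 0.99 × 10.1 = 4.500 m³/s
w_4 = (27.6 − 14.9)/2 = 6.35 m; q_4 = 0.30 × 0.31 × 6.35 = 0.5906 m³/s
Q = Σ qᵢ = 8.323 m³/s

8.32 m³/s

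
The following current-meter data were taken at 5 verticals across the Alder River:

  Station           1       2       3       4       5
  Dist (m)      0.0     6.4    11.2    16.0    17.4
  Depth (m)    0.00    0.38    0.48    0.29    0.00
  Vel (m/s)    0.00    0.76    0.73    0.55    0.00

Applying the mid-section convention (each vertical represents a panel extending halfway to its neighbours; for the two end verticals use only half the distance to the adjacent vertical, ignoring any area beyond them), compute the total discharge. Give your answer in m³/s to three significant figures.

3.79 m³/s

w_2 = (11.2 − 0.0)/2 = 5.6 m; q_2 = 0.76 × 0.38 × 5.6 = 1.617 m³/s
w_3 = (16.0 − 6.4)/2 = 4.8 m; q_3 = 0.73 × 0.48 × 4.8 = 1.682 m³/s
w_4 = (17.4 − 11.2)/2 = 3.1 m; q_4 = 0.55 × 0.29 × 3.1 = 0.4945 m³/s
Stations 1, 5 contribute zero (depth or velocity is 0).
Q = Σ qᵢ = 3.794 m³/s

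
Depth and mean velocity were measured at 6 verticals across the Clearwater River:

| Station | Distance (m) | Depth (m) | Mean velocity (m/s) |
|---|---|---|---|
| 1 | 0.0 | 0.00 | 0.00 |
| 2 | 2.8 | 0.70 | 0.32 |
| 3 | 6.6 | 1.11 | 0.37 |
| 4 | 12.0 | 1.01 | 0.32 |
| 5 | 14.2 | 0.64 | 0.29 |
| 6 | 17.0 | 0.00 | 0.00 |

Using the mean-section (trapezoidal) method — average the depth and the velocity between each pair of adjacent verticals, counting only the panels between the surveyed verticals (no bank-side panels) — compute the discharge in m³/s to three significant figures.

4.00 m³/s

Panel 1-2: Δb = 2.8 m, d̄ = (0.00+0.70)/2 = 0.35, v̄ = (0.00+0.32)/2 = 0.16 → q = 2.8×0.35×0.16 = 0.1568 m³/s
Panel 2-3: Δb = 3.8 m, d̄ = (0.70+1.11)/2 = 0.905, v̄ = (0.32+0.37)/2 = 0.345 → q = 3.8×0.905×0.345 = 1.186 m³/s
Panel 3-4: Δb = 5.4 m, d̄ = (1.11+1.01)/2 = 1.06, v̄ = (0.37+0.32)/2 = 0.345 → q = 5.4×1.06×0.345 = 1.975 m³/s
Panel 4-5: Δb = 2.2 m, d̄ = (1.01+0.64)/2 = 0.825, v̄ = (0.32+0.29)/2 = 0.305 → q = 2.2×0.825×0.305 = 0.5536 m³/s
Panel 5-6: Δb = 2.8 m, d̄ = (0.64+0.00)/2 = 0.32, v̄ = (0.29+0.00)/2 = 0.145 → q = 2.8×0.32×0.145 = 0.1299 m³/s
Q = Σ q = 4.002 m³/s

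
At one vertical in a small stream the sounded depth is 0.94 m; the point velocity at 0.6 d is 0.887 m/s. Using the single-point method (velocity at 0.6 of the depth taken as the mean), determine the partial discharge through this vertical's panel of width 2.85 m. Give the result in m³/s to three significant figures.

v̄ = v₀.₆ = 0.887 m/s
q = v̄ × d × w = 0.8870 × 0.94 × 2.85 = 2.376 m³/s

2.38 m³/s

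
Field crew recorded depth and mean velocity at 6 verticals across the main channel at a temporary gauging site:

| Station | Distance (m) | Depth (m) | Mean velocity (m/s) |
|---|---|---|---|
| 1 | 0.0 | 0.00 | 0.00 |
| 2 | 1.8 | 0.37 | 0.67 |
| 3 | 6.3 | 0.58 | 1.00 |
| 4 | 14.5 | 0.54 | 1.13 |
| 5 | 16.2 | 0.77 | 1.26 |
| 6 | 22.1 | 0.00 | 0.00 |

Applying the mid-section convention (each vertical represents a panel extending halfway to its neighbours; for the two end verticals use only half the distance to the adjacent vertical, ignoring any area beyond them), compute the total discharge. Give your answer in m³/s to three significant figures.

11.2 m³/s

w_2 = (6.3 − 0.0)/2 = 3.15 m; q_2 = 0.67 × 0.37 × 3.15 = 0.7809 m³/s
w_3 = (14.5 − 1.8)/2 = 6.35 m; q_3 = 1.00 × 0.58 × 6.35 = 3.683 m³/s
w_4 = (16.2 − 6.3)/2 = 4.95 m; q_4 = 1.13 × 0.54 × 4.95 = 3.020 m³/s
w_5 = (22.1 − 14.5)/2 = 3.8 m; q_5 = 1.26 × 0.77 × 3.8 = 3.687 m³/s
Stations 1, 6 contribute zero (depth or velocity is 0).
Q = Σ qᵢ = 11.17 m³/s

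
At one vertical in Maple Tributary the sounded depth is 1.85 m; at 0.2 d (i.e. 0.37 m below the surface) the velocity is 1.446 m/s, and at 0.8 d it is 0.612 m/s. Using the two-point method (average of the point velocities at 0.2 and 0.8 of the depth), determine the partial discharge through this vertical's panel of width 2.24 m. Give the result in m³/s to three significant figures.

4.26 m³/s

v̄ = (1.446 + 0.612) / 2 = 1.029 m/s
q = v̄ × d × w = 1.029 × 1.85 × 2.24 = 4.264 m³/s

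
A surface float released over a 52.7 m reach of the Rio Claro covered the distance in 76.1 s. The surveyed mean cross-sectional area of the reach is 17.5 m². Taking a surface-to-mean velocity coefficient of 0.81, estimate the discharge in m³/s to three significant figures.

v_surface = L / t̄ = 52.7 / 76.1 = 0.6925 m/s
v_mean = 0.81 × 0.6925 = 0.5609 m/s
Q = A × v_mean = 17.5 × 0.5609 = 9.816 m³/s

9.82 m³/s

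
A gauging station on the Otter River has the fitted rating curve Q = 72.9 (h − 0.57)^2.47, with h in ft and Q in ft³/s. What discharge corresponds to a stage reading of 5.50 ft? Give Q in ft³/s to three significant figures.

Q = 72.9 × (5.50 − 0.57)^2.47 = 72.9 × 4.93^2.47 = 3750 ft³/s

3750 ft³/s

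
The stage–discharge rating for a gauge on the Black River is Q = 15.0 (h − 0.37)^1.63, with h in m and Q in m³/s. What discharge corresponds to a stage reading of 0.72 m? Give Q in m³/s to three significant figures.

Q = 15.0 × (0.72 − 0.37)^1.63 = 15.0 × 0.35^1.63 = 2.710 m³/s

2.71 m³/s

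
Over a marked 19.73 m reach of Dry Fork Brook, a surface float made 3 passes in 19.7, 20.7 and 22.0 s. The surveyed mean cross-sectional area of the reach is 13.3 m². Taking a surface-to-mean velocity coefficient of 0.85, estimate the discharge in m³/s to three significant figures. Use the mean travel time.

10.7 m³/s

t̄ = (19.7 + 20.7 + 22.0) / 3 = 20.8 s
v_surface = L / t̄ = 19.73 / 20.8 = 0.9486 m/s
v_mean = 0.85 × 0.9486 = 0.8063 m/s
Q = A × v_mean = 13.3 × 0.8063 = 10.72 m³/s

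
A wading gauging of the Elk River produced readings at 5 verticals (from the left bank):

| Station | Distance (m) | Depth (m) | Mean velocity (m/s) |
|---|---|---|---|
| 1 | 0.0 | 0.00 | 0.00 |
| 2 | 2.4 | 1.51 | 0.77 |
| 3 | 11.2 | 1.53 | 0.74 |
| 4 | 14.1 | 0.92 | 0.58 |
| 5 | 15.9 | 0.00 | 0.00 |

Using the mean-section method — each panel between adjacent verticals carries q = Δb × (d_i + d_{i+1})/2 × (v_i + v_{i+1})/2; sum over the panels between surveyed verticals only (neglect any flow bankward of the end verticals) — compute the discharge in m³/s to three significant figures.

Panel 1-2: Δb = 2.4 m, d̄ = (0.00+1.51)/2 = 0.755, v̄ = (0.00+0.77)/2 = 0.385 → q = 2.4×0.755×0.385 = 0.6976 m³/s
Panel 2-3: Δb = 8.8 m, d̄ = (1.51+1.53)/2 = 1.52, v̄ = (0.77+0.74)/2 = 0.755 → q = 8.8×1.52×0.755 = 10.10 m³/s
Panel 3-4: Δb = 2.9 m, d̄ = (1.53+0.92)/2 = 1.225, v̄ = (0.74+0.58)/2 = 0.66 → q = 2.9×1.225×0.66 = 2.345 m³/s
Panel 4-5: Δb = 1.8 m, d̄ = (0.92+0.00)/2 = 0.46, v̄ = (0.58+0.00)/2 = 0.29 → q = 1.8×0.46×0.29 = 0.2401 m³/s
Q = Σ q = 13.38 m³/s

13.4 m³/s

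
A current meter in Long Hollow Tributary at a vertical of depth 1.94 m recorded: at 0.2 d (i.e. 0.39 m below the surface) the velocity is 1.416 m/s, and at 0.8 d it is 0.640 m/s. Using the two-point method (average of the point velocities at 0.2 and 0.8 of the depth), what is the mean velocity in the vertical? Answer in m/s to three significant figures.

1.03 m/s

v̄ = (1.416 + 0.640) / 2 = 1.028 m/s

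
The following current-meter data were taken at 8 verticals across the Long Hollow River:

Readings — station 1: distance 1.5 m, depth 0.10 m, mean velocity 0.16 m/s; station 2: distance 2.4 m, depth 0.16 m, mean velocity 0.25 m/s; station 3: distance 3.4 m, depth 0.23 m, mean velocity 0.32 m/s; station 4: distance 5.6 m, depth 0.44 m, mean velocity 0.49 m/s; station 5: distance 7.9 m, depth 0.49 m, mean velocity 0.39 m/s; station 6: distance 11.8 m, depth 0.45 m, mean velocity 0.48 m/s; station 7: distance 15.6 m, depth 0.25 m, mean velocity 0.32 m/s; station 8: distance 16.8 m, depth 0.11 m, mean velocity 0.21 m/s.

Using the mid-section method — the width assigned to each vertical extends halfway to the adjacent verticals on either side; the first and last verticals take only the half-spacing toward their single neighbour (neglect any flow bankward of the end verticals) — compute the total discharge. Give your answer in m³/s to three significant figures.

2.29 m³/s

w_1 = (2.4 − 1.5)/2 = 0.45 m; q_1 = 0.16 × 0.10 × 0.45 = 0.007200 m³/s
w_2 = (3.4 − 1.5)/2 = 0.95 m; q_2 = 0.25 × 0.16 × 0.95 = 0.03800 m³/s
w_3 = (5.6 − 2.4)/2 = 1.6 m; q_3 = 0.32 × 0.23 × 1.6 = 0.1178 m³/s
w_4 = (7.9 − 3.4)/2 = 2.25 m; q_4 = 0.49 × 0.44 × 2.25 = 0.4851 m³/s
w_5 = (11.8 − 5.6)/2 = 3.1 m; q_5 = 0.39 × 0.49 × 3.1 = 0.5924 m³/s
w_6 = (15.6 − 7.9)/2 = 3.85 m; q_6 = 0.48 × 0.45 × 3.85 = 0.8316 m³/s
w_7 = (16.8 − 11.8)/2 = 2.5 m; q_7 = 0.32 × 0.25 × 2.5 = 0.2000 m³/s
w_8 = (16.8 − 15.6)/2 = 0.6 m; q_8 = 0.21 × 0.11 × 0.6 = 0.01386 m³/s
Q = Σ qᵢ = 2.286 m³/s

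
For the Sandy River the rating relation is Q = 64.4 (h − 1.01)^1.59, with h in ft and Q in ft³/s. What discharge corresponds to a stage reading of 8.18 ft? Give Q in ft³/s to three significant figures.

Q = 64.4 × (8.18 − 1.01)^1.59 = 64.4 × 7.17^1.59 = 1476 ft³/s

1480 ft³/s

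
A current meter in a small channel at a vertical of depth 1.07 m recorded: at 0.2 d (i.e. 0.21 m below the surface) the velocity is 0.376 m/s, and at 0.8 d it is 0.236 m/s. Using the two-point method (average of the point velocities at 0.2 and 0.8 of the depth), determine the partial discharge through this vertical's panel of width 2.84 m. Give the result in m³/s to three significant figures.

0.930 m³/s

v̄ = (0.376 + 0.236) / 2 = 0.3060 m/s
q = v̄ × d × w = 0.3060 × 1.07 × 2.84 = 0.9299 m³/s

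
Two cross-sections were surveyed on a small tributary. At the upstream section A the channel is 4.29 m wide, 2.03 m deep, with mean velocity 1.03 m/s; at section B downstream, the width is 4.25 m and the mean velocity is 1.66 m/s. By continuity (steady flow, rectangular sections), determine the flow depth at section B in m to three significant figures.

Q = A₁V₁ = (4.29×2.03) × 1.03 = 8.970 m³/s
d₂ = Q/(b₂ V₂) = 8.970/(4.25×1.66) = 1.271 m

1.27 m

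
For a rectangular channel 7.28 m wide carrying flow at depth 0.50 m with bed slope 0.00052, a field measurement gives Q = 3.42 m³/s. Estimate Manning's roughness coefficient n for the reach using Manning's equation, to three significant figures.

0.0140

A = b·y = 7.28 × 0.50 = 3.640 m²
P = b + 2y = 7.28 + 2×0.50 = 8.280 m
R = A/P = 3.640/8.280 = 0.4396 m
n = (1/Q)·A·R^(2/3)·S^(1/2) = (1/3.42) × 3.640 × 0.5782 × 0.02280 = 0.01403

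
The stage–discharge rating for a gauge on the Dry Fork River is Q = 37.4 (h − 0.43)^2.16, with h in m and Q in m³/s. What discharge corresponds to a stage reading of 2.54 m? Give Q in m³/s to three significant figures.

188 m³/s

Q = 37.4 × (2.54 − 0.43)^2.16 = 37.4 × 2.11^2.16 = 187.6 m³/s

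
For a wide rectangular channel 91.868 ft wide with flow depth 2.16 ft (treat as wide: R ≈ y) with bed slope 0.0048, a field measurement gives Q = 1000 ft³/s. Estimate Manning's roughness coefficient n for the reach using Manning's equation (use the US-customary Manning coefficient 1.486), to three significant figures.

A = b·y = 91.868 × 2.16 = 198.4 ft²
Wide channel: R ≈ y = 2.16 ft
n = (1.486/Q)·A·R^(2/3)·S^(1/2) = (1.486/1000) × 198.4 × 1.671 × 0.06928 = 0.03414

0.0341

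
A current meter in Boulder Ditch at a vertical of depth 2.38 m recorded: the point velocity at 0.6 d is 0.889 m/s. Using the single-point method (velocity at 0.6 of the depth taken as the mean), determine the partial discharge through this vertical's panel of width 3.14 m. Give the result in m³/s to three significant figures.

6.64 m³/s

v̄ = v₀.₆ = 0.889 m/s
q = v̄ × d × w = 0.8890 × 2.38 × 3.14 = 6.644 m³/s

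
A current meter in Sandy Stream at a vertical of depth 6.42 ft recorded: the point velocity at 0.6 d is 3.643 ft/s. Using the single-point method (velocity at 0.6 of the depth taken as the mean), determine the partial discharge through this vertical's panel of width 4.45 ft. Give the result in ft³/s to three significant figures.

v̄ = v₀.₆ = 3.643 ft/s
q = v̄ × d × w = 3.643 × 6.42 × 4.45 = 104.1 ft³/s

104 ft³/s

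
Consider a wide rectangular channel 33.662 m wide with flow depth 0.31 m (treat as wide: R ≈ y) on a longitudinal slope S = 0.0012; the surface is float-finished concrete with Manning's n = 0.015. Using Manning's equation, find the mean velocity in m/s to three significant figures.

A = b·y = 33.662 × 0.31 = 10.44 m²
Wide channel: R ≈ y = 0.31 m
Q = (1/n)·A·R^(2/3)·S^(1/2) = (1/0.015) × 10.44 × 0.3100^(2/3) × 0.0012^(1/2) = 11.04 m³/s
V = Q/A = 11.04/10.44 = 1.058 m/s

1.06 m/s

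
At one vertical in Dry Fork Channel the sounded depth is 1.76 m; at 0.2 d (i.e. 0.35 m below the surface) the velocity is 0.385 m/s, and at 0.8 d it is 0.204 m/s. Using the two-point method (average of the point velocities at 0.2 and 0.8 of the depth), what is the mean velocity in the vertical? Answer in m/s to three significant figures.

0.295 m/s

v̄ = (0.385 + 0.204) / 2 = 0.2945 m/s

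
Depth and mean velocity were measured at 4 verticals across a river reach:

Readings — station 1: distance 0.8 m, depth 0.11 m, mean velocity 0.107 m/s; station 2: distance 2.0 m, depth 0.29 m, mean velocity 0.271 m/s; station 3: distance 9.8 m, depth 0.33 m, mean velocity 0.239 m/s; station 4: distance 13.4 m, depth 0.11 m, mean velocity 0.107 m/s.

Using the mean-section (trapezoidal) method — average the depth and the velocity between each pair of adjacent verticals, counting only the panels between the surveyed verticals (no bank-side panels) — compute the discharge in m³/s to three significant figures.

0.799 m³/s

Panel 1-2: Δb = 1.2 m, d̄ = (0.11+0.29)/2 = 0.2, v̄ = (0.107+0.271)/2 = 0.189 → q = 1.2×0.2×0.189 = 0.04536 m³/s
Panel 2-3: Δb = 7.8 m, d̄ = (0.29+0.33)/2 = 0.31, v̄ = (0.271+0.239)/2 = 0.255 → q = 7.8×0.31×0.255 = 0.6166 m³/s
Panel 3-4: Δb = 3.6 m, d̄ = (0.33+0.11)/2 = 0.22, v̄ = (0.239+0.107)/2 = 0.173 → q = 3.6×0.22×0.173 = 0.1370 m³/s
Q = Σ q = 0.7990 m³/s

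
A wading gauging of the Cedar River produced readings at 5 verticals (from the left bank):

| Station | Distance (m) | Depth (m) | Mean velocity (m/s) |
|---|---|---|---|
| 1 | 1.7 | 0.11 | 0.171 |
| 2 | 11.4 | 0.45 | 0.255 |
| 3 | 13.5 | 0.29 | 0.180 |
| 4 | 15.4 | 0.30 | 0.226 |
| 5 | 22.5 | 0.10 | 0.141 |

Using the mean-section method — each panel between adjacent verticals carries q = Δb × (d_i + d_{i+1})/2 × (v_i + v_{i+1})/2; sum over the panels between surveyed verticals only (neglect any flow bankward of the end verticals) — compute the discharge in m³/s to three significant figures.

Panel 1-2: Δb = 9.7 m, d̄ = (0.11+0.45)/2 = 0.28, v̄ = (0.171+0.255)/2 = 0.213 → q = 9.7×0.28×0.213 = 0.5785 m³/s
Panel 2-3: Δb = 2.1 m, d̄ = (0.45+0.29)/2 = 0.37, v̄ = (0.255+0.180)/2 = 0.2175 → q = 2.1×0.37×0.2175 = 0.1690 m³/s
Panel 3-4: Δb = 1.9 m, d̄ = (0.29+0.30)/2 = 0.295, v̄ = (0.180+0.226)/2 = 0.203 → q = 1.9×0.295×0.203 = 0.1138 m³/s
Panel 4-5: Δb = 7.1 m, d̄ = (0.30+0.10)/2 = 0.2, v̄ = (0.226+0.141)/2 = 0.1835 → q = 7.1×0.2×0.1835 = 0.2606 m³/s
Q = Σ q = 1.122 m³/s

1.12 m³/s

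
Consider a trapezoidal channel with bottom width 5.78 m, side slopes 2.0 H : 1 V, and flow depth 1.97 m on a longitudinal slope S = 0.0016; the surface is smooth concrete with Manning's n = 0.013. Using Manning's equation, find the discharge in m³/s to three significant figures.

70.6 m³/s

A = (b + z·y)·y = (5.78 + 2.0×1.97)×1.97 = 19.15 m²
P = b + 2y√(1+z²) = 5.78 + 2×1.97×√(1+2.0²) = 14.59 m
R = A/P = 19.15/14.59 = 1.312 m
Q = (1/n)·A·R^(2/3)·S^(1/2) = (1/0.013) × 19.15 × 1.312^(2/3) × 0.0016^(1/2) = 70.63 m³/s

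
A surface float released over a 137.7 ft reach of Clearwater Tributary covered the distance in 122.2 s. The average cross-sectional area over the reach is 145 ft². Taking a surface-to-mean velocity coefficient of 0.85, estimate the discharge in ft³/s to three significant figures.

v_surface = L / t̄ = 137.7 / 122.2 = 1.127 ft/s
v_mean = 0.85 × 1.127 = 0.9578 ft/s
Q = A × v_mean = 145 × 0.9578 = 138.9 ft³/s

139 ft³/s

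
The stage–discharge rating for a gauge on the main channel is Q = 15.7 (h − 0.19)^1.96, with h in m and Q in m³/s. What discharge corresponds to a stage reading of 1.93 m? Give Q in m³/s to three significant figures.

Q = 15.7 × (1.93 − 0.19)^1.96 = 15.7 × 1.74^1.96 = 46.49 m³/s

46.5 m³/s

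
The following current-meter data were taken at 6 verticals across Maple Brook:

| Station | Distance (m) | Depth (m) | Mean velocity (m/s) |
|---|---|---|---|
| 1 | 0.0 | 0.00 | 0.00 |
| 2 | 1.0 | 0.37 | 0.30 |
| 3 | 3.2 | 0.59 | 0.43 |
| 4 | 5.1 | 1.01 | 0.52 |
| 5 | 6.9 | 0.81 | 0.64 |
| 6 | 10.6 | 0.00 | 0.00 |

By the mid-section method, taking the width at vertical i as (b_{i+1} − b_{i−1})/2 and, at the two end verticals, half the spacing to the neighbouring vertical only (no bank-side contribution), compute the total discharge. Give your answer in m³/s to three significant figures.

w_2 = (3.2 − 0.0)/2 = 1.6 m; q_2 = 0.30 × 0.37 × 1.6 = 0.1776 m³/s
w_3 = (5.1 − 1.0)/2 = 2.05 m; q_3 = 0.43 × 0.59 × 2.05 = 0.5201 m³/s
w_4 = (6.9 − 3.2)/2 = 1.85 m; q_4 = 0.52 × 1.01 × 1.85 = 0.9716 m³/s
w_5 = (10.6 − 5.1)/2 = 2.75 m; q_5 = 0.64 × 0.81 × 2.75 = 1.426 m³/s
Stations 1, 6 contribute zero (depth or velocity is 0).
Q = Σ qᵢ = 3.095 m³/s

3.09 m³/s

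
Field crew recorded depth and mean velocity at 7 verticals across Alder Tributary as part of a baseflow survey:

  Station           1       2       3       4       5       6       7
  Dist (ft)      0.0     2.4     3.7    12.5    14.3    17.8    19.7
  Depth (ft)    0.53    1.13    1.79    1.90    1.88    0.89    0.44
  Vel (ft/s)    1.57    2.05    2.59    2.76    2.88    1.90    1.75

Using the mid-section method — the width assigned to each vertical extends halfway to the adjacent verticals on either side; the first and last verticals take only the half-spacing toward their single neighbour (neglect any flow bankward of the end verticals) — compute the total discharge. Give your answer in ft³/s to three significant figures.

76.1 ft³/s

w_1 = (2.4 − 0.0)/2 = 1.2 ft; q_1 = 1.57 × 0.53 × 1.2 = 0.9985 ft³/s
w_2 = (3.7 − 0.0)/2 = 1.85 ft; q_2 = 2.05 × 1.13 × 1.85 = 4.286 ft³/s
w_3 = (12.5 − 2.4)/2 = 5.05 ft; q_3 = 2.59 × 1.79 × 5.05 = 23.41 ft³/s
w_4 = (14.3 − 3.7)/2 = 5.3 ft; q_4 = 2.76 × 1.90 × 5.3 = 27.79 ft³/s
w_5 = (17.8 − 12.5)/2 = 2.65 ft; q_5 = 2.88 × 1.88 × 2.65 = 14.35 ft³/s
w_6 = (19.7 − 14.3)/2 = 2.7 ft; q_6 = 1.90 × 0.89 × 2.7 = 4.566 ft³/s
w_7 = (19.7 − 17.8)/2 = 0.95 ft; q_7 = 1.75 × 0.44 × 0.95 = 0.7315 ft³/s
Q = Σ qᵢ = 76.13 ft³/s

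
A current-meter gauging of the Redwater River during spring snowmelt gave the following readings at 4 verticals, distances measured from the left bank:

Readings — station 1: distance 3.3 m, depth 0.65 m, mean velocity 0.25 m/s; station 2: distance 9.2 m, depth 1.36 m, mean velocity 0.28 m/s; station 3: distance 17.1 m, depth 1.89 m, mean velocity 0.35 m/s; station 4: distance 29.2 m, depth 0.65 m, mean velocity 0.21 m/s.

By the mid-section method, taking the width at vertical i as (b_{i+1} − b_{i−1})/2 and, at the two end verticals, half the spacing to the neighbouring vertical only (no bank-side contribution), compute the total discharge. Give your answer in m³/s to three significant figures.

10.5 m³/s

w_1 = (9.2 − 3.3)/2 = 2.95 m; q_1 = 0.25 × 0.65 × 2.95 = 0.4794 m³/s
w_2 = (17.1 − 3.3)/2 = 6.9 m; q_2 = 0.28 × 1.36 × 6.9 = 2.628 m³/s
w_3 = (29.2 − 9.2)/2 = 10 m; q_3 = 0.35 × 1.89 × 10 = 6.615 m³/s
w_4 = (29.2 − 17.1)/2 = 6.05 m; q_4 = 0.21 × 0.65 × 6.05 = 0.8258 m³/s
Q = Σ qᵢ = 10.55 m³/s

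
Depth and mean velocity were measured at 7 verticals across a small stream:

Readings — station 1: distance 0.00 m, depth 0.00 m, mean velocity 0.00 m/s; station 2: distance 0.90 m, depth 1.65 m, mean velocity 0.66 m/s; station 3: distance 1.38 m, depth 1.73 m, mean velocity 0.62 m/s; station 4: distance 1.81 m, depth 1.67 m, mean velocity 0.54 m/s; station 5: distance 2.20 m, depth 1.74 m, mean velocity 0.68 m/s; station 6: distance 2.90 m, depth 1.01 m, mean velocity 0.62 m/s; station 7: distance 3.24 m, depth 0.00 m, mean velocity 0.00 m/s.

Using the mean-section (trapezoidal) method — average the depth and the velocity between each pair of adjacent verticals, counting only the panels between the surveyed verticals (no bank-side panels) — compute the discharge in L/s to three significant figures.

Panel 1-2: Δb = 0.9 m, d̄ = (0.00+1.65)/2 = 0.825, v̄ = (0.00+0.66)/2 = 0.33 → q = 0.9×0.825×0.33 = 0.2450 m³/s
Panel 2-3: Δb = 0.48 m, d̄ = (1.65+1.73)/2 = 1.69, v̄ = (0.66+0.62)/2 = 0.64 → q = 0.48×1.69×0.64 = 0.5192 m³/s
Panel 3-4: Δb = 0.43 m, d̄ = (1.73+1.67)/2 = 1.7, v̄ = (0.62+0.54)/2 = 0.58 → q = 0.43×1.7×0.58 = 0.4240 m³/s
Panel 4-5: Δb = 0.39 m, d̄ = (1.67+1.74)/2 = 1.705, v̄ = (0.54+0.68)/2 = 0.61 → q = 0.39×1.705×0.61 = 0.4056 m³/s
Panel 5-6: Δb = 0.7 m, d̄ = (1.74+1.01)/2 = 1.375, v̄ = (0.68+0.62)/2 = 0.65 → q = 0.7×1.375×0.65 = 0.6256 m³/s
Panel 6-7: Δb = 0.34 m, d̄ = (1.01+0.00)/2 = 0.505, v̄ = (0.62+0.00)/2 = 0.31 → q = 0.34×0.505×0.31 = 0.05323 m³/s
Q = Σ q = 2.273 m³/s
= 2.273 × 1000 = 2273 L/s

2270 L/s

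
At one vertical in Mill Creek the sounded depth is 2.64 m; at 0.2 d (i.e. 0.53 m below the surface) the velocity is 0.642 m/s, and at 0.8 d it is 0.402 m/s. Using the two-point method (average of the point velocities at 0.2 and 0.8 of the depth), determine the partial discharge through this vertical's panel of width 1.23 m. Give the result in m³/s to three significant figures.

1.70 m³/s

v̄ = (0.642 + 0.402) / 2 = 0.5220 m/s
q = v̄ × d × w = 0.5220 × 2.64 × 1.23 = 1.695 m³/s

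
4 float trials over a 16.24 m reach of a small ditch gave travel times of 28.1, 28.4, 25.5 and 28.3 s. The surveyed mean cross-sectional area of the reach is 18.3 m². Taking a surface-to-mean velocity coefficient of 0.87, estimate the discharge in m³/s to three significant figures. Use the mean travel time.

t̄ = (28.1 + 28.4 + 25.5 + 28.3) / 4 = 27.575 s
v_surface = L / t̄ = 16.24 / 27.575 = 0.5889 m/s
v_mean = 0.87 × 0.5889 = 0.5124 m/s
Q = A × v_mean = 18.3 × 0.5124 = 9.377 m³/s

9.38 m³/s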